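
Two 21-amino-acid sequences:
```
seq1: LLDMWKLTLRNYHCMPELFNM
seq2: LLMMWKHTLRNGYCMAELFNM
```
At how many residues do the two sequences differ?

5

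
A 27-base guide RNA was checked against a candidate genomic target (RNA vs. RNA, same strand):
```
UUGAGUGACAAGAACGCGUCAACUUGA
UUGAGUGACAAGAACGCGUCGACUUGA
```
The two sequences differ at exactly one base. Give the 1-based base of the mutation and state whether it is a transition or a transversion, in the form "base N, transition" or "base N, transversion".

base 21, transition

The sequences differ only at base 21: A→G (purine→purine), a transition.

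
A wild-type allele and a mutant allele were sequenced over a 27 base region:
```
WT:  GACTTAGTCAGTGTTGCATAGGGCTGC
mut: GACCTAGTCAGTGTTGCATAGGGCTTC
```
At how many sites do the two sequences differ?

2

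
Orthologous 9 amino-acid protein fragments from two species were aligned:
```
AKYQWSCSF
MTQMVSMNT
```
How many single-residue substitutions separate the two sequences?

8

Comparing position by position, 8 residues differ: 1 (A/M), 2 (K/T), 3 (Y/Q), 4 (Q/M), 5 (W/V), 7 (C/M), 8 (S/N), 9 (F/T).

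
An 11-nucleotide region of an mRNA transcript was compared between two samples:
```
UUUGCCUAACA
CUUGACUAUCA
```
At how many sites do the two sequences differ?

Mismatches (1-based): site 1: U→C; site 5: C→A; site 9: A→U.

3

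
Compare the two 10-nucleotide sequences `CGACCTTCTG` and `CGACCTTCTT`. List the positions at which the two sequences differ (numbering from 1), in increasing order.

10

Scanning 1-based: 10: G/T.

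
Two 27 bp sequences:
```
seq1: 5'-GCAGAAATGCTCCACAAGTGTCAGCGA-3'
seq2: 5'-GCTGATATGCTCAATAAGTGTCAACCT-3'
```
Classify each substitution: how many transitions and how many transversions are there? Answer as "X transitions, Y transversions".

Mismatches (1-based):
base 3: A→T (purine→pyrimidine, transversion)
base 6: A→T (purine→pyrimidine, transversion)
base 13: C→A (pyrimidine→purine, transversion)
base 15: C→T (pyrimidine→pyrimidine, transition)
base 24: G→A (purine→purine, transition)
base 26: G→C (purine→pyrimidine, transversion)
base 27: A→T (purine→pyrimidine, transversion)

2 transitions, 5 transversions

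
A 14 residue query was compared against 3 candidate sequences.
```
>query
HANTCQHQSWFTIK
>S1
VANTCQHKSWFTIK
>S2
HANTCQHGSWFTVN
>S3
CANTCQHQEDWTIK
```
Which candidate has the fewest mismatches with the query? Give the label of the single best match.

S1

S1 differs at 2 positions; S2 differs at 3 positions; S3 differs at 4 positions. The closest is S1.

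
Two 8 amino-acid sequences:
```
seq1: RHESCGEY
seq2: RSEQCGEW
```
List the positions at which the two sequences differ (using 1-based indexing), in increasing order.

2, 4, 8

Differences at position 2 (H→S), position 4 (S→Q), position 8 (Y→W).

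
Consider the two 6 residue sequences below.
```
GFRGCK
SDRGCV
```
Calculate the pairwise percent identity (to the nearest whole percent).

Mismatches at positions 1, 2, 6 (1-based): 3 of 6.
Identical positions: 3/6 = 50% → 50%.

50%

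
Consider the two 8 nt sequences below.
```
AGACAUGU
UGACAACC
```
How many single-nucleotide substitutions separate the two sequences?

Mismatches (1-based): site 1: A→U; site 6: U→A; site 7: G→C; site 8: U→C.

4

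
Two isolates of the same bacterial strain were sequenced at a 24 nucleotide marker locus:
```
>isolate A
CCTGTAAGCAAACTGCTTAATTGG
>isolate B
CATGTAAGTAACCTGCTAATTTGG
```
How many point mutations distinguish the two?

5

The sequences differ at positions 2, 9, 12, 18, 20 (1-based) — 5 in total.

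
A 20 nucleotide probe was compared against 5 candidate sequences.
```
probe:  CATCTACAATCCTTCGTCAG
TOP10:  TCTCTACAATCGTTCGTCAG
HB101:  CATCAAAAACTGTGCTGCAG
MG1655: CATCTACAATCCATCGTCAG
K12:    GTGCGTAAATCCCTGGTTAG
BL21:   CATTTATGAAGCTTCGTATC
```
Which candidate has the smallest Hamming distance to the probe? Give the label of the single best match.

MG1655

TOP10 differs at 3 bases; HB101 differs at 8 bases; MG1655 differs at 1 base; K12 differs at 9 bases; BL21 differs at 8 bases. The closest is MG1655.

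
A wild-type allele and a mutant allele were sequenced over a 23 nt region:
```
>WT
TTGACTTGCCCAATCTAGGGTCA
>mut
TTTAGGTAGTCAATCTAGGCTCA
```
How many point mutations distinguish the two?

Mismatches (1-based): base 3: G→T; base 5: C→G; base 6: T→G; base 8: G→A; base 9: C→G; base 10: C→T; base 20: G→C.

7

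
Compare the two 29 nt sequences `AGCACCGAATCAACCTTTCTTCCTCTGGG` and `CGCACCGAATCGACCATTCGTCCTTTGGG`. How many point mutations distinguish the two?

The sequences differ at bases 1, 12, 16, 20, 25 (1-based) — 5 in total.

5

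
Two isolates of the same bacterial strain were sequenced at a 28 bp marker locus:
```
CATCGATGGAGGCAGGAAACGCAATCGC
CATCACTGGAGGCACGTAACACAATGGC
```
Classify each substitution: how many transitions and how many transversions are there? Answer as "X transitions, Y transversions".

2 transitions, 4 transversions

Mismatches (1-based):
site 5: G→A (purine→purine, transition)
site 6: A→C (purine→pyrimidine, transversion)
site 15: G→C (purine→pyrimidine, transversion)
site 17: A→T (purine→pyrimidine, transversion)
site 21: G→A (purine→purine, transition)
site 26: C→G (pyrimidine→purine, transversion)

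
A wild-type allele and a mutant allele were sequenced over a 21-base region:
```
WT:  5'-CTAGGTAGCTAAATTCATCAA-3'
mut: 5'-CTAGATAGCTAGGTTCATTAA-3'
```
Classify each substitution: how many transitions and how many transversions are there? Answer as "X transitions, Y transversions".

Transitions (purine↔purine or pyrimidine↔pyrimidine): 5 G→A, 12 A→G, 13 A→G, 19 C→T.
Transversions (purine↔pyrimidine): none.

4 transitions, 0 transversions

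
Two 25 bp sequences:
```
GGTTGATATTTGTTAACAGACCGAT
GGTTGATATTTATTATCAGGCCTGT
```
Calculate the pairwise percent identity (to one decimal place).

80.0%

Mismatches at positions 12, 16, 20, 23, 24 (1-based): 5 of 25.
Identical positions: 20/25 = 80% → 80.0%.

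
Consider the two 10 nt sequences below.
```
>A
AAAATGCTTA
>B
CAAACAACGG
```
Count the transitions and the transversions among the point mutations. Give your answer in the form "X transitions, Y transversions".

4 transitions, 3 transversions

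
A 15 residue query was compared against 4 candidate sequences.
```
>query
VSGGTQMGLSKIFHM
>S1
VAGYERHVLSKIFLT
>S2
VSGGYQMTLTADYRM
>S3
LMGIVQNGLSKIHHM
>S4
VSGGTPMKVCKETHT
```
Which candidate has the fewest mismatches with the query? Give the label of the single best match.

S3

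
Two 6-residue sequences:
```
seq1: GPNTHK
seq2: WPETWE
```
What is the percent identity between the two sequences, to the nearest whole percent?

33%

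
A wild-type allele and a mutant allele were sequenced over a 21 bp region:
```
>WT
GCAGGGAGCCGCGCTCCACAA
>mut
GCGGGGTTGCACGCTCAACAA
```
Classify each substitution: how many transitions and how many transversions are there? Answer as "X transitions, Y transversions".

Mismatches (1-based):
site 3: A→G (purine→purine, transition)
site 7: A→T (purine→pyrimidine, transversion)
site 8: G→T (purine→pyrimidine, transversion)
site 9: C→G (pyrimidine→purine, transversion)
site 11: G→A (purine→purine, transition)
site 17: C→A (pyrimidine→purine, transversion)

2 transitions, 4 transversions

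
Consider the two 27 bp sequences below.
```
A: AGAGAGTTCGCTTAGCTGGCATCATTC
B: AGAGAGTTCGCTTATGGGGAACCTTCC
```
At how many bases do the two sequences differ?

The sequences differ at bases 15, 16, 17, 20, 22, 24, 26 (1-based) — 7 in total.

7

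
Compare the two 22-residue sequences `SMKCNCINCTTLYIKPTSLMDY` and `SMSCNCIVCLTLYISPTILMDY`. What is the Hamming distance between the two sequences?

Comparing position by position, 5 residues differ: 3 (K/S), 8 (N/V), 10 (T/L), 15 (K/S), 18 (S/I).

5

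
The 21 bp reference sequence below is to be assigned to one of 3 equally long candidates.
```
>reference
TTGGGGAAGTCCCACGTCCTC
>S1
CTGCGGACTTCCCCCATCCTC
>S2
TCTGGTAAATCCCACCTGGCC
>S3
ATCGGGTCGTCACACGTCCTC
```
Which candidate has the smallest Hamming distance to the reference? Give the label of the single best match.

S3

Hamming distances to reference — S1: 6; S2: 8; S3: 5.
Smallest is S3 with 5 mismatches.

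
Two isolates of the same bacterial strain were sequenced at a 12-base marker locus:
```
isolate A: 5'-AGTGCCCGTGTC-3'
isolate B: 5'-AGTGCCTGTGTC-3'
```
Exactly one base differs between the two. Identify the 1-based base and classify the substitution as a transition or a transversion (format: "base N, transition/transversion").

base 7, transition

The sequences differ only at base 7: C→T (pyrimidine→pyrimidine), a transition.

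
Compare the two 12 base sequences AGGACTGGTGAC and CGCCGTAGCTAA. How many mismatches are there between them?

Comparing position by position, 8 bases differ: 1 (A/C), 3 (G/C), 4 (A/C), 5 (C/G), 7 (G/A), 9 (T/C), 10 (G/T), 12 (C/A).

8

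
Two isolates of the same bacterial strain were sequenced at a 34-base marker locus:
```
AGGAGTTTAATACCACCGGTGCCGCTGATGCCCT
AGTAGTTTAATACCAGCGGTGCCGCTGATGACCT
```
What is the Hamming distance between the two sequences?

3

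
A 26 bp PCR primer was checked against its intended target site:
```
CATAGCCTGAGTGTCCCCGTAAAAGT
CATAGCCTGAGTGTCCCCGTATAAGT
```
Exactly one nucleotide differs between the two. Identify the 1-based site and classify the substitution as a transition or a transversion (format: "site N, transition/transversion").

Site 22 changes A→T. A is a purine and T is a pyrimidine, so this is a transversion.

site 22, transversion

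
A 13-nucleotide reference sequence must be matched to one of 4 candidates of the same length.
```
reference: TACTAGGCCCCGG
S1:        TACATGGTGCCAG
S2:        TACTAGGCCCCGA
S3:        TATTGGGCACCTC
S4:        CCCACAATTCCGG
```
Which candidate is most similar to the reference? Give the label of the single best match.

Hamming distances to reference — S1: 5; S2: 1; S3: 5; S4: 8.
Smallest is S2 with 1 mismatch.

S2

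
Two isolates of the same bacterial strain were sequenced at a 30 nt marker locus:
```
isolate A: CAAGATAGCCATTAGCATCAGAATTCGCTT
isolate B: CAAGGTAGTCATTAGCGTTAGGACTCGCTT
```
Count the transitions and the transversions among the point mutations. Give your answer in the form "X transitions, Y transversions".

6 transitions, 0 transversions

Mismatches (1-based):
site 5: A→G (purine→purine, transition)
site 9: C→T (pyrimidine→pyrimidine, transition)
site 17: A→G (purine→purine, transition)
site 19: C→T (pyrimidine→pyrimidine, transition)
site 22: A→G (purine→purine, transition)
site 24: T→C (pyrimidine→pyrimidine, transition)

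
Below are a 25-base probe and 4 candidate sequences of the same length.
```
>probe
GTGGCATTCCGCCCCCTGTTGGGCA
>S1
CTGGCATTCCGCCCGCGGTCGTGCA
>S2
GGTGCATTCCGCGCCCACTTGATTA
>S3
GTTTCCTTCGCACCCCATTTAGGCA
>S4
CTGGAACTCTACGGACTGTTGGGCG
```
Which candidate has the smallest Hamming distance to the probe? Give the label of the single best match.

Hamming distances to probe — S1: 5; S2: 8; S3: 9; S4: 9.
Smallest is S1 with 5 mismatches.

S1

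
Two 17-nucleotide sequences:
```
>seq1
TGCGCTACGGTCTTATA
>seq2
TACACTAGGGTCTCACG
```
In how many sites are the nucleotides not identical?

6

Comparing position by position, 6 sites differ: 2 (G/A), 4 (G/A), 8 (C/G), 14 (T/C), 16 (T/C), 17 (A/G).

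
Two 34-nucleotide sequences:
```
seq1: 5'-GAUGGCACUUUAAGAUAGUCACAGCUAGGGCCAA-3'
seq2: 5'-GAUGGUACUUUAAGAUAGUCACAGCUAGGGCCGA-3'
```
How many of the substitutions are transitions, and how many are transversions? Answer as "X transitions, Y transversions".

2 transitions, 0 transversions

Mismatches (1-based):
position 6: C→U (pyrimidine→pyrimidine, transition)
position 33: A→G (purine→purine, transition)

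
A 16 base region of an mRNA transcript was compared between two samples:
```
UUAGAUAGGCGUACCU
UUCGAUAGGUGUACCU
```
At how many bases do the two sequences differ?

The sequences differ at bases 3, 10 (1-based) — 2 in total.

2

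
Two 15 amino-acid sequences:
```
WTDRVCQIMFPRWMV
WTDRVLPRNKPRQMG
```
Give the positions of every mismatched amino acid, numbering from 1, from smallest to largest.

6, 7, 8, 9, 10, 13, 15

Scanning 1-based: 6: C/L; 7: Q/P; 8: I/R; 9: M/N; 10: F/K; 13: W/Q; 15: V/G.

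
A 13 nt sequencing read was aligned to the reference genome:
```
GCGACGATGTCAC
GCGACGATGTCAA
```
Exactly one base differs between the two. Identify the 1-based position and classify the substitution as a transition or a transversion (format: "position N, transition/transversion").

position 13, transversion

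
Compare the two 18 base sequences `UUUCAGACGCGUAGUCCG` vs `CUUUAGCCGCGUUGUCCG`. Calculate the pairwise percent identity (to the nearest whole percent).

78%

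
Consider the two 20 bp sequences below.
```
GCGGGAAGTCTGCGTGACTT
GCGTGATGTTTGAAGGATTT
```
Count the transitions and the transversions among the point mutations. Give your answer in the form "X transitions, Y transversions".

Mismatches (1-based):
site 4: G→T (purine→pyrimidine, transversion)
site 7: A→T (purine→pyrimidine, transversion)
site 10: C→T (pyrimidine→pyrimidine, transition)
site 13: C→A (pyrimidine→purine, transversion)
site 14: G→A (purine→purine, transition)
site 15: T→G (pyrimidine→purine, transversion)
site 18: C→T (pyrimidine→pyrimidine, transition)

3 transitions, 4 transversions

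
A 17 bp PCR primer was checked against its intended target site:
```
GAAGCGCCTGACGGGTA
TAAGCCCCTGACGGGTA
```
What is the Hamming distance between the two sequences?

Comparing position by position, 2 bases differ: 1 (G/T), 6 (G/C).

2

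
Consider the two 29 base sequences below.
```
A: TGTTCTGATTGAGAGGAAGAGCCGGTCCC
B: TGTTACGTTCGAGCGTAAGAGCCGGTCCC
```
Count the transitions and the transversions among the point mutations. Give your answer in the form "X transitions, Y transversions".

Transitions (purine↔purine or pyrimidine↔pyrimidine): 6 T→C, 10 T→C.
Transversions (purine↔pyrimidine): 5 C→A, 8 A→T, 14 A→C, 16 G→T.

2 transitions, 4 transversions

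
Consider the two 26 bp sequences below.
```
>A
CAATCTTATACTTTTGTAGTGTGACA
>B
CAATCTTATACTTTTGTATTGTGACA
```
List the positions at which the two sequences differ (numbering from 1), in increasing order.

Differences at position 19 (G→T).

19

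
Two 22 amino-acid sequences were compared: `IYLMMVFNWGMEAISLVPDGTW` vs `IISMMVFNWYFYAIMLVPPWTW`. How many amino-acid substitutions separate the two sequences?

8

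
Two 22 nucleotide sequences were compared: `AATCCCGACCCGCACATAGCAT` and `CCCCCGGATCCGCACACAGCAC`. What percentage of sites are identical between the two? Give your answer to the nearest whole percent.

Mismatches at positions 1, 2, 3, 6, 9, 17, 22 (1-based): 7 of 22.
Identical positions: 15/22 = 68.18% → 68%.

68%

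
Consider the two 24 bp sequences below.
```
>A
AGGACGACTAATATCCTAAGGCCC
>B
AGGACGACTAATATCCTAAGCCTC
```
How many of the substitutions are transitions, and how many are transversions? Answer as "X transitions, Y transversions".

Transitions (purine↔purine or pyrimidine↔pyrimidine): 23 C→T.
Transversions (purine↔pyrimidine): 21 G→C.

1 transition, 1 transversion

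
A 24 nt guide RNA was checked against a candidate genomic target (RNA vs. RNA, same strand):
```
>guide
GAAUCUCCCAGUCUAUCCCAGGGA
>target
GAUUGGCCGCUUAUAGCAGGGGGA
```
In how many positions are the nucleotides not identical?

Comparing position by position, 11 positions differ: 3 (A/U), 5 (C/G), 6 (U/G), 9 (C/G), 10 (A/C), 11 (G/U), 13 (C/A), 16 (U/G), 18 (C/A), 19 (C/G), 20 (A/G).

11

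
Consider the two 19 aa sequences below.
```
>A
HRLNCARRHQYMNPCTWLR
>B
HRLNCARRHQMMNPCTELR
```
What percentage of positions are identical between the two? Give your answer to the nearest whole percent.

2 positions differ (11, 17), so 17 of 19 match: 17/19 = 89.47%.

89%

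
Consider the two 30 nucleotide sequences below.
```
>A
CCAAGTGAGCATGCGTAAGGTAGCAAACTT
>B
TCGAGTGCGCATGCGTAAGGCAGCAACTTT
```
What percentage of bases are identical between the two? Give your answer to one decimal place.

Mismatches at positions 1, 3, 8, 21, 27, 28 (1-based): 6 of 30.
Identical positions: 24/30 = 80% → 80.0%.

80.0%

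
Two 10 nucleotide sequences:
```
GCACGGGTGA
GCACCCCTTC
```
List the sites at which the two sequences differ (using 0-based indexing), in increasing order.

4, 5, 6, 8, 9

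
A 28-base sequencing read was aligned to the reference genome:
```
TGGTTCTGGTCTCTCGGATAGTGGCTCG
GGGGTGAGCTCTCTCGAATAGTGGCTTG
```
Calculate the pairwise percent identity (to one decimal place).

7 positions differ (1, 4, 6, 7, 9, 17, 27), so 21 of 28 match: 21/28 = 75%.

75.0%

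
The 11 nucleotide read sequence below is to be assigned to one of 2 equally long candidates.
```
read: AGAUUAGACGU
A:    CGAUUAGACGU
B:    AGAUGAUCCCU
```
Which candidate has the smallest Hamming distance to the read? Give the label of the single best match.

A

Hamming distances to read — A: 1; B: 4.
Smallest is A with 1 mismatch.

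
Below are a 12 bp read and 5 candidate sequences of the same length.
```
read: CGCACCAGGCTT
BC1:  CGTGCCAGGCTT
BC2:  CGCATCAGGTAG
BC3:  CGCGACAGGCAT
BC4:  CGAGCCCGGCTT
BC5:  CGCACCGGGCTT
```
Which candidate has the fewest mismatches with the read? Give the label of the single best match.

BC5

BC1 differs at 2 sites; BC2 differs at 4 sites; BC3 differs at 3 sites; BC4 differs at 3 sites; BC5 differs at 1 site. The closest is BC5.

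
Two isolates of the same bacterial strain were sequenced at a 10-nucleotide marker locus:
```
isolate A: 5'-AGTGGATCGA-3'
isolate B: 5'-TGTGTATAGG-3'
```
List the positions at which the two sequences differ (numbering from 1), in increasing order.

Differences at position 1 (A→T), position 5 (G→T), position 8 (C→A), position 10 (A→G).

1, 5, 8, 10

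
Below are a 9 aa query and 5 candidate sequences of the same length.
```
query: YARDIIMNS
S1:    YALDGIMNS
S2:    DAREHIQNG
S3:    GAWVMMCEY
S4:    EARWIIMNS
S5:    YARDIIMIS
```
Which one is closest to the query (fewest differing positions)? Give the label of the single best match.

S5

S1 differs at 2 positions; S2 differs at 5 positions; S3 differs at 8 positions; S4 differs at 2 positions; S5 differs at 1 position. The closest is S5.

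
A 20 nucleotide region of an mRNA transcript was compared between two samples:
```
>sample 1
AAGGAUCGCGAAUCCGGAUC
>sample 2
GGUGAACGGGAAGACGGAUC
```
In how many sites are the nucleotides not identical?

The sequences differ at sites 1, 2, 3, 6, 9, 13, 14 (1-based) — 7 in total.

7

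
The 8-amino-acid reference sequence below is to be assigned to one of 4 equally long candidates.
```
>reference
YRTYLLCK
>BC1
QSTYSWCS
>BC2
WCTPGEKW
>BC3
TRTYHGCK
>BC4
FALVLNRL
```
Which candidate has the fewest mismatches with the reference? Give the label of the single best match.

BC3

Hamming distances to reference — BC1: 5; BC2: 7; BC3: 3; BC4: 7.
Smallest is BC3 with 3 mismatches.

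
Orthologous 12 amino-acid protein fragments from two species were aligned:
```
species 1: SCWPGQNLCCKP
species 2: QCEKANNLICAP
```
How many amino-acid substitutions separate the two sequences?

7

Mismatches (1-based): residue 1: S→Q; residue 3: W→E; residue 4: P→K; residue 5: G→A; residue 6: Q→N; residue 9: C→I; residue 11: K→A.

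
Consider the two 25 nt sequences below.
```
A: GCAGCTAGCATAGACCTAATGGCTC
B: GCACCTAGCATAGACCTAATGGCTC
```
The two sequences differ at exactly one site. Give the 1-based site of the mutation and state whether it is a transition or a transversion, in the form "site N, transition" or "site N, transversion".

site 4, transversion

The sequences differ only at site 4: G→C (purine→pyrimidine), a transversion.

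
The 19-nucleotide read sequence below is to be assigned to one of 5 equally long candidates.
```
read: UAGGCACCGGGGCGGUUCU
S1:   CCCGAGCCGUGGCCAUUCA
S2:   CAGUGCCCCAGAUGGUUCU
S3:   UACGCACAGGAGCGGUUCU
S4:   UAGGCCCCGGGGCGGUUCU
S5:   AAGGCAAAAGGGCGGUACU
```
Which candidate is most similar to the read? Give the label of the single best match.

S1 differs at 9 positions; S2 differs at 8 positions; S3 differs at 3 positions; S4 differs at 1 position; S5 differs at 5 positions. The closest is S4.

S4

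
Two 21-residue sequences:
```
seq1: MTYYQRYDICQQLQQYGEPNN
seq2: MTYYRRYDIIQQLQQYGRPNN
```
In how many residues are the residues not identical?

Mismatches (1-based): residue 5: Q→R; residue 10: C→I; residue 18: E→R.

3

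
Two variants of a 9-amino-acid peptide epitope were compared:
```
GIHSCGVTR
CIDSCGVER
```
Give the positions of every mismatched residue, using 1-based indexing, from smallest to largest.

Scanning 1-based: 1: G/C; 3: H/D; 8: T/E.

1, 3, 8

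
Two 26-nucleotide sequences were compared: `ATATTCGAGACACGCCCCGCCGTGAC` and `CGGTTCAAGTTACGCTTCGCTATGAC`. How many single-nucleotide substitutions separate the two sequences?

10

Comparing position by position, 10 sites differ: 1 (A/C), 2 (T/G), 3 (A/G), 7 (G/A), 10 (A/T), 11 (C/T), 16 (C/T), 17 (C/T), 21 (C/T), 22 (G/A).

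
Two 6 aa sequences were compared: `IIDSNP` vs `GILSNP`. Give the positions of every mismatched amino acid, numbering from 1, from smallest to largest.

1, 3

Differences at position 1 (I→G), position 3 (D→L).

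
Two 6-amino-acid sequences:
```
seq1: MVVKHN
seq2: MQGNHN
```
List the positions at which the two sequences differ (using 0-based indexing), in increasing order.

1, 2, 3

Scanning 0-based: 1: V/Q; 2: V/G; 3: K/N.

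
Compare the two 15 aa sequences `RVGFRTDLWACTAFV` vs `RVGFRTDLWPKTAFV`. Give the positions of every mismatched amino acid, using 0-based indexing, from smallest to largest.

9, 10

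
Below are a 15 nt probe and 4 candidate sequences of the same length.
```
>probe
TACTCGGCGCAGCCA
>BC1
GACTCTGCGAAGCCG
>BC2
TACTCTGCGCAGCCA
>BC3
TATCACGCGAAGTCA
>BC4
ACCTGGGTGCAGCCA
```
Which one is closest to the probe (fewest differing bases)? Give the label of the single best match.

Hamming distances to probe — BC1: 4; BC2: 1; BC3: 6; BC4: 4.
Smallest is BC2 with 1 mismatch.

BC2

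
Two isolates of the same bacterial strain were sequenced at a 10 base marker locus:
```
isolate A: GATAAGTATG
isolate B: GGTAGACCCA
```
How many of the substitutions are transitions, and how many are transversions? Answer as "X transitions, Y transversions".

Transitions (purine↔purine or pyrimidine↔pyrimidine): 2 A→G, 5 A→G, 6 G→A, 7 T→C, 9 T→C, 10 G→A.
Transversions (purine↔pyrimidine): 8 A→C.

6 transitions, 1 transversion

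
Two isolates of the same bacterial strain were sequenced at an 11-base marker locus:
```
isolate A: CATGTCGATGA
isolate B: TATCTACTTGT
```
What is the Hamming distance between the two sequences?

6

The sequences differ at bases 1, 4, 6, 7, 8, 11 (1-based) — 6 in total.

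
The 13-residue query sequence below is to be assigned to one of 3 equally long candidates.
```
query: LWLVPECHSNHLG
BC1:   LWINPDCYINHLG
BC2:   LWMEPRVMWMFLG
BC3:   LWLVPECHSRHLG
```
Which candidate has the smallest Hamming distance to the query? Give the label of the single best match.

BC3

Hamming distances to query — BC1: 5; BC2: 8; BC3: 1.
Smallest is BC3 with 1 mismatch.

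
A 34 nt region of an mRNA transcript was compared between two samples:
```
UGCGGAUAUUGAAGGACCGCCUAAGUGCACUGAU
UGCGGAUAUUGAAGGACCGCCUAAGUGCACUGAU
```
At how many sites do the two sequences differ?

0

The two sequences are identical at every position.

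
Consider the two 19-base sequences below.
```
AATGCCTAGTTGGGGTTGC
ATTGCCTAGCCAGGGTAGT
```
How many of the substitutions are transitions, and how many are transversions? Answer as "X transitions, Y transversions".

Mismatches (1-based):
base 2: A→T (purine→pyrimidine, transversion)
base 10: T→C (pyrimidine→pyrimidine, transition)
base 11: T→C (pyrimidine→pyrimidine, transition)
base 12: G→A (purine→purine, transition)
base 17: T→A (pyrimidine→purine, transversion)
base 19: C→T (pyrimidine→pyrimidine, transition)

4 transitions, 2 transversions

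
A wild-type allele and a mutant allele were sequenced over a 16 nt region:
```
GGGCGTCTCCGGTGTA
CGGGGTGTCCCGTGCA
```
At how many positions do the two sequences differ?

5

Mismatches (1-based): position 1: G→C; position 4: C→G; position 7: C→G; position 11: G→C; position 15: T→C.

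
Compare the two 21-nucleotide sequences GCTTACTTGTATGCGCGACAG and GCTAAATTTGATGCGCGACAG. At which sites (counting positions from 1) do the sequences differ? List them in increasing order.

Differences at site 4 (T→A), site 6 (C→A), site 9 (G→T), site 10 (T→G).

4, 6, 9, 10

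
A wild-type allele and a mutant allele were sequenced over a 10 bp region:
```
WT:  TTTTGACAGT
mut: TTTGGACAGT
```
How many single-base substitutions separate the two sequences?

Mismatches (1-based): position 4: T→G.

1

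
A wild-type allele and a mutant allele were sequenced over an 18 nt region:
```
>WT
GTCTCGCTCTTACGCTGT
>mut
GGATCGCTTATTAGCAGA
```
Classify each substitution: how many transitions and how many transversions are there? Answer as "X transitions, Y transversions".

1 transition, 7 transversions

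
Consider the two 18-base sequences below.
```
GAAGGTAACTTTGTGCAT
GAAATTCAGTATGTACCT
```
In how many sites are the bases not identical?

7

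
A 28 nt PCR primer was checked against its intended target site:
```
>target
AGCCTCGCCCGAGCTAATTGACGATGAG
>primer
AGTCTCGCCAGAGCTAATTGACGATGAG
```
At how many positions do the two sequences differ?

The sequences differ at positions 3, 10 (1-based) — 2 in total.

2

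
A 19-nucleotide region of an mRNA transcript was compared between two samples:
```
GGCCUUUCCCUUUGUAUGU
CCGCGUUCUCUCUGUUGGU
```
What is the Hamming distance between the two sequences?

Comparing position by position, 8 positions differ: 1 (G/C), 2 (G/C), 3 (C/G), 5 (U/G), 9 (C/U), 12 (U/C), 16 (A/U), 17 (U/G).

8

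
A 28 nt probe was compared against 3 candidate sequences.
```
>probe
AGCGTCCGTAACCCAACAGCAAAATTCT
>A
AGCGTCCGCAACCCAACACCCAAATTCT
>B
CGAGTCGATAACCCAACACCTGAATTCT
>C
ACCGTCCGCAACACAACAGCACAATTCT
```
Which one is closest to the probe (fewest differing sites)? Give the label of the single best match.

A differs at 3 sites; B differs at 7 sites; C differs at 4 sites. The closest is A.

A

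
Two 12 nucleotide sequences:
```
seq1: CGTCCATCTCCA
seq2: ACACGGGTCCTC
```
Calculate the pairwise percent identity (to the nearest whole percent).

17%

10 positions differ (1, 2, 3, 5, 6, 7, 8, 9, 11, 12), so 2 of 12 match: 2/12 = 16.67%.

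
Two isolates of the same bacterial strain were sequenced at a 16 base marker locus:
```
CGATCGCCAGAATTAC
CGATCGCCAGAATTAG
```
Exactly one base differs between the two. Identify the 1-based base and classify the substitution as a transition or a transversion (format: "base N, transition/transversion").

base 16, transversion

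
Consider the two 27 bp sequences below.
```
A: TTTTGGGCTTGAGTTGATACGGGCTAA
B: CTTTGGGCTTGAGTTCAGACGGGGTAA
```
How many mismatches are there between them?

4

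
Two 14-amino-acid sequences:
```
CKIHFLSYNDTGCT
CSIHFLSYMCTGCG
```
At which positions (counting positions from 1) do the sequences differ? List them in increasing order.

2, 9, 10, 14

Differences at position 2 (K→S), position 9 (N→M), position 10 (D→C), position 14 (T→G).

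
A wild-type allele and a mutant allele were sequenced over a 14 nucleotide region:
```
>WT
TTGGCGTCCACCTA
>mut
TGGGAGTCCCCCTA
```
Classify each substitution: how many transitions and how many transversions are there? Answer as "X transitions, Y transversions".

0 transitions, 3 transversions

Transitions (purine↔purine or pyrimidine↔pyrimidine): none.
Transversions (purine↔pyrimidine): 2 T→G, 5 C→A, 10 A→C.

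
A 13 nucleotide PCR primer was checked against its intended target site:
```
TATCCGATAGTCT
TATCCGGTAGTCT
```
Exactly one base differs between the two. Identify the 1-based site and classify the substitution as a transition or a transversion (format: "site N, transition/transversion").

site 7, transition

Site 7 changes A→G. A is a purine and G is a purine, so this is a transition.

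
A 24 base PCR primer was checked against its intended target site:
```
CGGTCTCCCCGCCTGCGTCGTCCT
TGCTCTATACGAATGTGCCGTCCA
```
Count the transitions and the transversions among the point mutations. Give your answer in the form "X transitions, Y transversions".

Mismatches (1-based):
site 1: C→T (pyrimidine→pyrimidine, transition)
site 3: G→C (purine→pyrimidine, transversion)
site 7: C→A (pyrimidine→purine, transversion)
site 8: C→T (pyrimidine→pyrimidine, transition)
site 9: C→A (pyrimidine→purine, transversion)
site 12: C→A (pyrimidine→purine, transversion)
site 13: C→A (pyrimidine→purine, transversion)
site 16: C→T (pyrimidine→pyrimidine, transition)
site 18: T→C (pyrimidine→pyrimidine, transition)
site 24: T→A (pyrimidine→purine, transversion)

4 transitions, 6 transversions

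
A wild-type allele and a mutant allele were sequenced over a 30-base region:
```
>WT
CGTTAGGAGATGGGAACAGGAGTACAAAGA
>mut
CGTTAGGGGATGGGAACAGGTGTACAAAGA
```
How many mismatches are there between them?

2

The sequences differ at sites 8, 21 (1-based) — 2 in total.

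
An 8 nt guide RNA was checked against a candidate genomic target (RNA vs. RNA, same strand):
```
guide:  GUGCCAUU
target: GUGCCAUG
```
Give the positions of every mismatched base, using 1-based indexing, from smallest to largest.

8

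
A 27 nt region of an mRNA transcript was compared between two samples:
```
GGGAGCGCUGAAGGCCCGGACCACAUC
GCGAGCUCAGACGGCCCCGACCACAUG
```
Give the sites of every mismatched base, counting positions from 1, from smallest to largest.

2, 7, 9, 12, 18, 27

Differences at site 2 (G→C), site 7 (G→U), site 9 (U→A), site 12 (A→C), site 18 (G→C), site 27 (C→G).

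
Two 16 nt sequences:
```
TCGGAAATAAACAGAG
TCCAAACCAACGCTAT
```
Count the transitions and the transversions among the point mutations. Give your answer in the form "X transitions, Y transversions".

2 transitions, 7 transversions

Mismatches (1-based):
base 3: G→C (purine→pyrimidine, transversion)
base 4: G→A (purine→purine, transition)
base 7: A→C (purine→pyrimidine, transversion)
base 8: T→C (pyrimidine→pyrimidine, transition)
base 11: A→C (purine→pyrimidine, transversion)
base 12: C→G (pyrimidine→purine, transversion)
base 13: A→C (purine→pyrimidine, transversion)
base 14: G→T (purine→pyrimidine, transversion)
base 16: G→T (purine→pyrimidine, transversion)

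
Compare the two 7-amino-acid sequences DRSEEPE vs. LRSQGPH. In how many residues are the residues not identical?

4

The sequences differ at residues 1, 4, 5, 7 (1-based) — 4 in total.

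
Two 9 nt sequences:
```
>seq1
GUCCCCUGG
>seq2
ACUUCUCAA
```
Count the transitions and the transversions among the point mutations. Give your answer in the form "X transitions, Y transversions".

8 transitions, 0 transversions

Transitions (purine↔purine or pyrimidine↔pyrimidine): 1 G→A, 2 U→C, 3 C→U, 4 C→U, 6 C→U, 7 U→C, 8 G→A, 9 G→A.
Transversions (purine↔pyrimidine): none.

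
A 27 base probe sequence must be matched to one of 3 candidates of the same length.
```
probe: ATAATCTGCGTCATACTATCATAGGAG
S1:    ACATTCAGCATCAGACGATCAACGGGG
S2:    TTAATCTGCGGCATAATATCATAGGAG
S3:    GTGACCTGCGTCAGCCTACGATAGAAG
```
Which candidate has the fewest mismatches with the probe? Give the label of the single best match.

S1 differs at 9 positions; S2 differs at 3 positions; S3 differs at 8 positions. The closest is S2.

S2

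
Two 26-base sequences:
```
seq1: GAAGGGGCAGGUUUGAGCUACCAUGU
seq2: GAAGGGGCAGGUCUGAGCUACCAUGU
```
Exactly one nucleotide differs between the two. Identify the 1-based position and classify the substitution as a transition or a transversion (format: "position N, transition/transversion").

Position 13 changes U→C. U is a pyrimidine and C is a pyrimidine, so this is a transition.

position 13, transition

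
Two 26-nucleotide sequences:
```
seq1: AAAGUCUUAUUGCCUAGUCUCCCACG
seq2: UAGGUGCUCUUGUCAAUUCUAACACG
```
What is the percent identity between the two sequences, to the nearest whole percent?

Mismatches at positions 1, 3, 6, 7, 9, 13, 15, 17, 21, 22 (1-based): 10 of 26.
Identical positions: 16/26 = 61.54% → 62%.

62%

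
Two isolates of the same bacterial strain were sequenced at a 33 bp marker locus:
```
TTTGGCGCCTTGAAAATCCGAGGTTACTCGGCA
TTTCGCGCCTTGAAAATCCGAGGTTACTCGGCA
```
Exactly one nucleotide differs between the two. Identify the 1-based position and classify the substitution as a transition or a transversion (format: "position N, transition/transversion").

Position 4 changes G→C. G is a purine and C is a pyrimidine, so this is a transversion.

position 4, transversion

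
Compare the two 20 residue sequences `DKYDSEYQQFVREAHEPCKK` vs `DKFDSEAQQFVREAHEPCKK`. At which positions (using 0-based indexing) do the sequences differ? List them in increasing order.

2, 6

Differences at position 2 (Y→F), position 6 (Y→A).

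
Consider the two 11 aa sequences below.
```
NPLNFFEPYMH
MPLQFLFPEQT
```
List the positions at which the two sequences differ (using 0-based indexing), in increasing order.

0, 3, 5, 6, 8, 9, 10

Scanning 0-based: 0: N/M; 3: N/Q; 5: F/L; 6: E/F; 8: Y/E; 9: M/Q; 10: H/T.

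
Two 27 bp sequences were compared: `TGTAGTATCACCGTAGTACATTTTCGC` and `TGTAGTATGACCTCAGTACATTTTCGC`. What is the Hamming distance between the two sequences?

3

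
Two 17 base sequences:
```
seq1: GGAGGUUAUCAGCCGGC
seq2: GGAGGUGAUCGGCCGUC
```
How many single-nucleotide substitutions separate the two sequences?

3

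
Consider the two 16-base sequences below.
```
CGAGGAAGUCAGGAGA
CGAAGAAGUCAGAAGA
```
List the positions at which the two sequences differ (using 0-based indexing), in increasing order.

3, 12

Differences at position 3 (G→A), position 12 (G→A).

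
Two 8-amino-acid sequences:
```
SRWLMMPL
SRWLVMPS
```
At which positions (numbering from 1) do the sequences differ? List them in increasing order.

Scanning 1-based: 5: M/V; 8: L/S.

5, 8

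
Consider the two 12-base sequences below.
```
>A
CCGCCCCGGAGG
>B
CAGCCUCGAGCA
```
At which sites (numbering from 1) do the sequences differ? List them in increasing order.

Differences at site 2 (C→A), site 6 (C→U), site 9 (G→A), site 10 (A→G), site 11 (G→C), site 12 (G→A).

2, 6, 9, 10, 11, 12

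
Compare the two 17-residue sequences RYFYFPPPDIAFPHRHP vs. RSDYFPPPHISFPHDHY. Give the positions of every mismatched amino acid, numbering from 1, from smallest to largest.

2, 3, 9, 11, 15, 17

Scanning 1-based: 2: Y/S; 3: F/D; 9: D/H; 11: A/S; 15: R/D; 17: P/Y.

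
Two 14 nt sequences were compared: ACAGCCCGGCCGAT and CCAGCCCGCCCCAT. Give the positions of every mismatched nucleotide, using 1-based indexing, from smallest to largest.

Scanning 1-based: 1: A/C; 9: G/C; 12: G/C.

1, 9, 12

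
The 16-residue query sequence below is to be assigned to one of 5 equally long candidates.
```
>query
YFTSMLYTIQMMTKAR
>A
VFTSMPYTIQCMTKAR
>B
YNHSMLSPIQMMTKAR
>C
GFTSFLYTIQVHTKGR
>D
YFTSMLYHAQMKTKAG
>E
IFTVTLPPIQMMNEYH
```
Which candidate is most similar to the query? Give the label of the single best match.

Hamming distances to query — A: 3; B: 4; C: 5; D: 4; E: 9.
Smallest is A with 3 mismatches.

A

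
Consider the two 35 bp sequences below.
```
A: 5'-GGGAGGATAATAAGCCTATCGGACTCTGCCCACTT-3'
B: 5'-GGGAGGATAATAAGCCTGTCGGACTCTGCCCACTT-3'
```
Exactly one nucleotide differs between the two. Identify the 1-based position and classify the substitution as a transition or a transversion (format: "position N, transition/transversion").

position 18, transition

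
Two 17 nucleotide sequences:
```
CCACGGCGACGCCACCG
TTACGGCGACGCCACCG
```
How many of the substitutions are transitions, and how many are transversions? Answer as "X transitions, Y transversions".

Transitions (purine↔purine or pyrimidine↔pyrimidine): 1 C→T, 2 C→T.
Transversions (purine↔pyrimidine): none.

2 transitions, 0 transversions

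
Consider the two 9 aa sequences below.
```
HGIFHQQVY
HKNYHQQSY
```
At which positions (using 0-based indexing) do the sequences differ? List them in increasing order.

1, 2, 3, 7

Scanning 0-based: 1: G/K; 2: I/N; 3: F/Y; 7: V/S.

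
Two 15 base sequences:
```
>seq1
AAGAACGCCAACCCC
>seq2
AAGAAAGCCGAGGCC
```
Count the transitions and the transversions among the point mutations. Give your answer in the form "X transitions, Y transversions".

Mismatches (1-based):
site 6: C→A (pyrimidine→purine, transversion)
site 10: A→G (purine→purine, transition)
site 12: C→G (pyrimidine→purine, transversion)
site 13: C→G (pyrimidine→purine, transversion)

1 transition, 3 transversions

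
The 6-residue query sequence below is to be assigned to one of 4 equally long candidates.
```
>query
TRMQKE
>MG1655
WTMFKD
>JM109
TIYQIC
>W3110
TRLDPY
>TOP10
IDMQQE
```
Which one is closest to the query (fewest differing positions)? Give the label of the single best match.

TOP10

Hamming distances to query — MG1655: 4; JM109: 4; W3110: 4; TOP10: 3.
Smallest is TOP10 with 3 mismatches.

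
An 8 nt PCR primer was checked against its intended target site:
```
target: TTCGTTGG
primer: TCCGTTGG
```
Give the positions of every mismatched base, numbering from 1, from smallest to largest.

2

Scanning 1-based: 2: T/C.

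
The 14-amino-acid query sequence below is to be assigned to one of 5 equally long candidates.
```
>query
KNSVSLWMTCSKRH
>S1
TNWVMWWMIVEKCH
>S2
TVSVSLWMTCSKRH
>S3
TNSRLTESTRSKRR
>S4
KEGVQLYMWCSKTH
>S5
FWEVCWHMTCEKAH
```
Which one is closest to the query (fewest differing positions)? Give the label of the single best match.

S2

S1 differs at 8 positions; S2 differs at 2 positions; S3 differs at 8 positions; S4 differs at 6 positions; S5 differs at 8 positions. The closest is S2.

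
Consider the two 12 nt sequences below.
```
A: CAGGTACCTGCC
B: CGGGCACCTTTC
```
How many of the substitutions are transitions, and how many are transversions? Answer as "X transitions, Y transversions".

Transitions (purine↔purine or pyrimidine↔pyrimidine): 2 A→G, 5 T→C, 11 C→T.
Transversions (purine↔pyrimidine): 10 G→T.

3 transitions, 1 transversion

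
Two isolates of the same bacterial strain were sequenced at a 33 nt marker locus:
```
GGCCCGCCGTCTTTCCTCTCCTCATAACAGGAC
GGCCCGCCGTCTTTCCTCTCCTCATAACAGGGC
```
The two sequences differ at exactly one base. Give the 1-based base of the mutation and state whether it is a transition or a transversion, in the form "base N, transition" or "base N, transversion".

base 32, transition

Base 32 changes A→G. A is a purine and G is a purine, so this is a transition.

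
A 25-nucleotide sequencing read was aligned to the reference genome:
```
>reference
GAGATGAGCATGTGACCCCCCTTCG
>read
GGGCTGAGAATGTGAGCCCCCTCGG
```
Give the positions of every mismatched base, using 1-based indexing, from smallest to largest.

2, 4, 9, 16, 23, 24

Scanning 1-based: 2: A/G; 4: A/C; 9: C/A; 16: C/G; 23: T/C; 24: C/G.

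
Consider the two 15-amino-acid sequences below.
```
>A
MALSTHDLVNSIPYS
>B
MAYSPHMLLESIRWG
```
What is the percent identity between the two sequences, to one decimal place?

46.7%

8 positions differ (3, 5, 7, 9, 10, 13, 14, 15), so 7 of 15 match: 7/15 = 46.67%.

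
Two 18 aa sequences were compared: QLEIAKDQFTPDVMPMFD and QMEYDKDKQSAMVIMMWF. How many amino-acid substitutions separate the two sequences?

Comparing position by position, 12 positions differ: 2 (L/M), 4 (I/Y), 5 (A/D), 8 (Q/K), 9 (F/Q), 10 (T/S), 11 (P/A), 12 (D/M), 14 (M/I), 15 (P/M), 17 (F/W), 18 (D/F).

12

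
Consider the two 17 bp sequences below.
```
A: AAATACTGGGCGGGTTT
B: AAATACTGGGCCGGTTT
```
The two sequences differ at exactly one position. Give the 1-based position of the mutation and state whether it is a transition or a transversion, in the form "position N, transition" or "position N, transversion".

Position 12 changes G→C. G is a purine and C is a pyrimidine, so this is a transversion.

position 12, transversion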